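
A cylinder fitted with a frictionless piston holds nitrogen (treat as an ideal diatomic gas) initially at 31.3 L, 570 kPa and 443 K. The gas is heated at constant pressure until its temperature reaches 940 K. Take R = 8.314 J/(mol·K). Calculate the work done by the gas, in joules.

20000 J

n = P₁V₁/(RT₁) = 570×31.3/(8.314×443) = 4.84 mol.
Isobaric: P stays 570 kPa; V/T = const ⇒ T₂ = 940 K, V₂ = 66.4 L.
W = PΔV = 570×(66.4−31.3) kPa·L = 20000 J.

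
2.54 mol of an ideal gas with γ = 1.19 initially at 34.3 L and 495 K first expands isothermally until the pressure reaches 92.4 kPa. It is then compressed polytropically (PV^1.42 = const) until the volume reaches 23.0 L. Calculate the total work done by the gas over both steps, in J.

-11200 J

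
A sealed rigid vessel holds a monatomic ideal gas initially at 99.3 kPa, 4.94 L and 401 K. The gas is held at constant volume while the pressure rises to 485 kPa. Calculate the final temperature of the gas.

1960 K

Isochoric: V stays 4.94 L; P/T = const ⇒ T₂ = 1960 K, P₂ = 485 kPa.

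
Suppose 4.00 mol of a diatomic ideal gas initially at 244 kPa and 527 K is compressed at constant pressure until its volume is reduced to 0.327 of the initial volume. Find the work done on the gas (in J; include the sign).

11800 J

V₁ = nRT₁/P₁ = 4.00×8.314×527/244 = 71.8 L.
Isobaric: P stays 244 kPa; V/T = const ⇒ T₂ = 172 K, V₂ = 23.5 L.
W = PΔV = 244×(23.5−71.8) kPa·L = -11800 J.
Work done on the gas = −W_by = 11800 J.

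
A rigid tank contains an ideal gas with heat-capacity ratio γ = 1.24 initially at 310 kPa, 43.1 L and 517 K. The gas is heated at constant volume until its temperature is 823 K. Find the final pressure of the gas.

493 kPa

Isochoric: V stays 43.1 L; P/T = const ⇒ T₂ = 823 K, P₂ = 493 kPa.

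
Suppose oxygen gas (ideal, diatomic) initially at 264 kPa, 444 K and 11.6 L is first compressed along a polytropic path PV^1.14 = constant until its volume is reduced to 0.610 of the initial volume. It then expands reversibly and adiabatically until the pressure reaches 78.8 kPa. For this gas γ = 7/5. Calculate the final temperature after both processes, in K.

287 K

n = P₁V₁/(RT₁) = 264×11.6/(8.314×444) = 0.830 mol.
Step 1 — Polytropic n=1.14: T₂ = T₁(V₁/V₂)^(n−1) = 444×(1.64)^0.14 = 476 K; P₂ = P₁(V₁/V₂)^n = 464 kPa.
W = (P₁V₁−P₂V₂)/(n−1) = (264×11.6−464×7.08)/0.14 = -1570 J.
ΔU = nCvΔT = 0.830×20.8×(476−444) = 549 J.
Q = ΔU + W = -1020 J.
State after step 1: P = 464 kPa, V = 7.08 L, T = 476 K.
Step 2 — Adiabatic: T₂/T₁ = (P₂/P₁)^((γ−1)/γ) ⇒ T₂ = 476×(0.170)^0.286 = 287 K; V₂ = 25.1 L.
ΔU = nCvΔT = 0.830×20.8×(287−476) = -3260 J.
Q = 0 for an adiabatic process, so W = −ΔU = 3260 J.
Net over both steps: W = 1690 J, Q = -1020 J, ΔU = -2710 J.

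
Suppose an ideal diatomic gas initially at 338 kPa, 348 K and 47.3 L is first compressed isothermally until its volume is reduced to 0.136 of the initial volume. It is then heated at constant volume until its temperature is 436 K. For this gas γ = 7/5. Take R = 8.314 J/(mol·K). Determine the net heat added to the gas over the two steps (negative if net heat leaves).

-21800 J

n = P₁V₁/(RT₁) = 338×47.3/(8.314×348) = 5.53 mol.
Step 1 — Isothermal: T stays 348 K; PV = const ⇒ V₂ = 6.43 L, P₂ = 2490 kPa.
ΔU = 0 (ideal gas, T constant).
W = nRT ln(V₂/V₁) = 5.53×8.314×348×ln(0.136) = -31900 J.
Q = ΔU + W = -31900 J.
State after step 1: P = 2490 kPa, V = 6.43 L, T = 348 K.
Step 2 — Isochoric: V stays 6.43 L; P/T = const ⇒ T₂ = 436 K, P₂ = 3110 kPa.
W = 0 (no volume change).
ΔU = nCvΔT = 5.53×20.8×(436−348) = 10100 J.
Q = ΔU = 10100 J.
Net over both steps: W = -31900 J, Q = -21800 J, ΔU = 10100 J.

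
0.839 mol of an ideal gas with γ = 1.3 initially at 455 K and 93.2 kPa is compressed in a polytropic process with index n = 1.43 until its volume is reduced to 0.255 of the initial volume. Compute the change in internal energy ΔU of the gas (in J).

8460 J

V₁ = nRT₁/P₁ = 0.839×8.314×455/93.2 = 34.1 L.
Polytropic n=1.43: T₂ = T₁(V₁/V₂)^(n−1) = 455×(3.92)^0.43 = 819 K; P₂ = P₁(V₁/V₂)^n = 658 kPa.
For an ideal gas ΔU = nCvΔT with Cv = R/(γ−1) = 27.7 J/(mol·K).
ΔU = 0.839×27.7×(819−455) = 8460 J.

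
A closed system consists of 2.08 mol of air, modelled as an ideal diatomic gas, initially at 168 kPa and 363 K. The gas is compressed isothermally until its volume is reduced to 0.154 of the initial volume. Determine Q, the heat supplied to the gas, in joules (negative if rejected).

-11700 J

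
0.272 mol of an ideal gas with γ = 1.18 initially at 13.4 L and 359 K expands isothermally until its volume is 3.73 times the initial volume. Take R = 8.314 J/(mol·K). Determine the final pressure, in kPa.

16.2 kPa

P₁ = nRT₁/V₁ = 0.272×8.314×359/13.4 = 60.6 kPa.
Isothermal: T stays 359 K; PV = const ⇒ V₂ = 50.0 L, P₂ = 16.2 kPa.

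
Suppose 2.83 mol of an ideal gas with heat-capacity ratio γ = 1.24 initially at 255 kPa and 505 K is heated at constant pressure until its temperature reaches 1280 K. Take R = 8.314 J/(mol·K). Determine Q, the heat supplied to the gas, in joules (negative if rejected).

94200 J

V₁ = nRT₁/P₁ = 2.83×8.314×505/255 = 46.6 L.
Isobaric: P stays 255 kPa; V/T = const ⇒ T₂ = 1280 K, V₂ = 118 L.
W = PΔV = 255×(118−46.6) kPa·L = 18200 J.
ΔU = nCvΔT = 2.83×34.6×(1280−505) = 76000 J.
Q = ΔU + W = nCpΔT = 94200 J.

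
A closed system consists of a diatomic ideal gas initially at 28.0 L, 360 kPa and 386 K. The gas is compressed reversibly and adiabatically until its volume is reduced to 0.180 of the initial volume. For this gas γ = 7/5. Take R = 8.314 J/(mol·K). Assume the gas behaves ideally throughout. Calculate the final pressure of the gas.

3970 kPa

Adiabatic: TV^(γ−1) = const ⇒ T₂ = 386×(5.56)^0.400 = 766 K; PV^γ = const ⇒ P₂ = 3970 kPa.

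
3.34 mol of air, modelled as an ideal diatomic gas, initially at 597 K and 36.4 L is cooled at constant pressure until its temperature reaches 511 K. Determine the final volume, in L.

31.2 L

P₁ = nRT₁/V₁ = 3.34×8.314×597/36.4 = 455 kPa.
Isobaric: P stays 455 kPa; V/T = const ⇒ T₂ = 511 K, V₂ = 31.2 L.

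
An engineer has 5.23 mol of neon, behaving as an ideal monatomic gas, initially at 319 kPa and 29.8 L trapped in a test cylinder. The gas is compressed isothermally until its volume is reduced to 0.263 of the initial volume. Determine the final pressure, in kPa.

T₁ = P₁V₁/(nR) = 319×29.8/(5.23×8.314) = 219 K.
Isothermal: T stays 219 K; PV = const ⇒ V₂ = 7.84 L, P₂ = 1210 kPa.

1210 kPa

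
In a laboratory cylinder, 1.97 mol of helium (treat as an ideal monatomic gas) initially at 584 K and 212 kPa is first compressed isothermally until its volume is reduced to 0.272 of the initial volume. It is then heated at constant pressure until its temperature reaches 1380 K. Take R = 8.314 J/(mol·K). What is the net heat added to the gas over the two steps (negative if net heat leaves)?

20100 J

V₁ = nRT₁/P₁ = 1.97×8.314×584/212 = 45.1 L.
Step 1 — Isothermal: T stays 584 K; PV = const ⇒ V₂ = 12.3 L, P₂ = 779 kPa.
ΔU = 0 (ideal gas, T constant).
W = nRT ln(V₂/V₁) = 1.97×8.314×584×ln(0.272) = -12500 J.
Q = ΔU + W = -12500 J.
State after step 1: P = 779 kPa, V = 12.3 L, T = 584 K.
Step 2 — Isobaric: P stays 779 kPa; V/T = const ⇒ T₂ = 1380 K, V₂ = 29.0 L.
W = PΔV = 779×(29.0−12.3) kPa·L = 13000 J.
ΔU = nCvΔT = 1.97×12.5×(1380−584) = 19600 J.
Q = ΔU + W = nCpΔT = 32600 J.
Net over both steps: W = 584 J, Q = 20100 J, ΔU = 19600 J.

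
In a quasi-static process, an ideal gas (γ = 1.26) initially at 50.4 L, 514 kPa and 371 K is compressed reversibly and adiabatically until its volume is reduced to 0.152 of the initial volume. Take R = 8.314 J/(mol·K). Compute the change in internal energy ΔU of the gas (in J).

n = P₁V₁/(RT₁) = 514×50.4/(8.314×371) = 8.40 mol.
Adiabatic: TV^(γ−1) = const ⇒ T₂ = 371×(6.58)^0.260 = 605 K; PV^γ = const ⇒ P₂ = 5520 kPa.
For an ideal gas ΔU = nCvΔT with Cv = R/(γ−1) = 32.0 J/(mol·K).
ΔU = 8.40×32.0×(605−371) = 63000 J.

63000 J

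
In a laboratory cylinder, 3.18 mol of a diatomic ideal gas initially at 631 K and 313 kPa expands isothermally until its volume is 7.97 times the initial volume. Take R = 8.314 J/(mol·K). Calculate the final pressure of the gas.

39.3 kPa

V₁ = nRT₁/P₁ = 3.18×8.314×631/313 = 53.3 L.
Isothermal: T stays 631 K; PV = const ⇒ V₂ = 425 L, P₂ = 39.3 kPa.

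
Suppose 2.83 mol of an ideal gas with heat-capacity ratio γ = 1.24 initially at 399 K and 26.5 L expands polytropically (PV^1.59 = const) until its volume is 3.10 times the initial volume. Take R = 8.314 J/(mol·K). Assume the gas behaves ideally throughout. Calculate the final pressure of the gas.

58.6 kPa

P₁ = nRT₁/V₁ = 2.83×8.314×399/26.5 = 354 kPa.
Polytropic n=1.59: T₂ = T₁(V₁/V₂)^(n−1) = 399×(0.323)^0.59 = 205 K; P₂ = P₁(V₁/V₂)^n = 58.6 kPa.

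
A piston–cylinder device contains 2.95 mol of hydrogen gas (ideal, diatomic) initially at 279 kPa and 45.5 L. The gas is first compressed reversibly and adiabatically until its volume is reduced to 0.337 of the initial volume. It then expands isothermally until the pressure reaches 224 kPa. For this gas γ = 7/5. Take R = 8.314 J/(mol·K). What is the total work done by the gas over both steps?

T₁ = P₁V₁/(nR) = 279×45.5/(2.95×8.314) = 518 K.
Step 1 — Adiabatic: TV^(γ−1) = const ⇒ T₂ = 518×(2.97)^0.400 = 800 K; PV^γ = const ⇒ P₂ = 1280 kPa.
ΔU = nCvΔT = 2.95×20.8×(800−518) = 17300 J.
Q = 0 for an adiabatic process, so W = −ΔU = -17300 J.
State after step 1: P = 1280 kPa, V = 15.3 L, T = 800 K.
Step 2 — Isothermal: T stays 800 K; PV = const ⇒ V₂ = 87.6 L, P₂ = 224 kPa.
ΔU = 0 (ideal gas, T constant).
W = nRT ln(V₂/V₁) = 2.95×8.314×800×ln(5.71) = 34200 J.
Q = ΔU + W = 34200 J.
Net over both steps: W = 16900 J, Q = 34200 J, ΔU = 17300 J.

16900 J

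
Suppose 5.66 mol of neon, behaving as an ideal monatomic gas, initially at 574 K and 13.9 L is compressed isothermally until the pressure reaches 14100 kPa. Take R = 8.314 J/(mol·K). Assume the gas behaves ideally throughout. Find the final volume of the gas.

P₁ = nRT₁/V₁ = 5.66×8.314×574/13.9 = 1940 kPa.
Isothermal: T stays 574 K; PV = const ⇒ V₂ = 1.92 L, P₂ = 14100 kPa.

1.92 L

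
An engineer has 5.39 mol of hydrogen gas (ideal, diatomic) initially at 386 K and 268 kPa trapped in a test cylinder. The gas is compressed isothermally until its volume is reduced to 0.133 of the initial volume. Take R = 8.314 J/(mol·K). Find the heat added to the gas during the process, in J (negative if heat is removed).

-34900 J

V₁ = nRT₁/P₁ = 5.39×8.314×386/268 = 64.5 L.
Isothermal: T stays 386 K; PV = const ⇒ V₂ = 8.58 L, P₂ = 2020 kPa.
ΔU = 0 (ideal gas, T constant).
W = nRT ln(V₂/V₁) = 5.39×8.314×386×ln(0.133) = -34900 J.
Q = ΔU + W = -34900 J.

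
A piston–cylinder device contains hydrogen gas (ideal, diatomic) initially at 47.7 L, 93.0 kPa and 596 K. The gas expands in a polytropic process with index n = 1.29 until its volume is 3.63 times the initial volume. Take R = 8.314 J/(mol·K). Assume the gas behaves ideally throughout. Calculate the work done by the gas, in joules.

n = P₁V₁/(RT₁) = 93.0×47.7/(8.314×596) = 0.895 mol.
Polytropic n=1.29: T₂ = T₁(V₁/V₂)^(n−1) = 596×(0.275)^0.29 = 410 K; P₂ = P₁(V₁/V₂)^n = 17.6 kPa.
W = (P₁V₁−P₂V₂)/(n−1) = (93.0×47.7−17.6×173)/0.29 = 4770 J.

4770 J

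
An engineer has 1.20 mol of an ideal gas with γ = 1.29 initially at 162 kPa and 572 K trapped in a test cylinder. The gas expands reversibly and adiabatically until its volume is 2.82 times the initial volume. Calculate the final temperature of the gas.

V₁ = nRT₁/P₁ = 1.20×8.314×572/162 = 35.2 L.
Adiabatic: TV^(γ−1) = const ⇒ T₂ = 572×(0.355)^0.290 = 423 K; PV^γ = const ⇒ P₂ = 42.5 kPa.

423 K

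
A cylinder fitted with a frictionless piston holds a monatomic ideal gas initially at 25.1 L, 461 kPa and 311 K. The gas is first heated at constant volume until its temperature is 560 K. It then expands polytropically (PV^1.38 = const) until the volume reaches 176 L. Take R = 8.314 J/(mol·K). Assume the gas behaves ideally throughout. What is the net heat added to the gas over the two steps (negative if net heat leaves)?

26200 J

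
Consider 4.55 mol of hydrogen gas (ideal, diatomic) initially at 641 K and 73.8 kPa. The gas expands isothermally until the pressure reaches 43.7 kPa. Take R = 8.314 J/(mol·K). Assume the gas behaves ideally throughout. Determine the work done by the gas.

V₁ = nRT₁/P₁ = 4.55×8.314×641/73.8 = 329 L.
Isothermal: T stays 641 K; PV = const ⇒ V₂ = 555 L, P₂ = 43.7 kPa.
W = nRT ln(V₂/V₁) = 4.55×8.314×641×ln(1.69) = 12700 J.

12700 J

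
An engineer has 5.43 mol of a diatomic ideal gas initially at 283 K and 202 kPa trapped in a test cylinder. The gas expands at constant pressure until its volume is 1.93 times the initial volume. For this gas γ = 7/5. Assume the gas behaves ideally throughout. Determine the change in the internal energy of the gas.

V₁ = nRT₁/P₁ = 5.43×8.314×283/202 = 63.2 L.
Isobaric: P stays 202 kPa; V/T = const ⇒ T₂ = 546 K, V₂ = 122 L.
For an ideal gas ΔU = nCvΔT with Cv = (5/2)R = 20.8 J/(mol·K).
ΔU = 5.43×20.8×(546−283) = 29700 J.

29700 J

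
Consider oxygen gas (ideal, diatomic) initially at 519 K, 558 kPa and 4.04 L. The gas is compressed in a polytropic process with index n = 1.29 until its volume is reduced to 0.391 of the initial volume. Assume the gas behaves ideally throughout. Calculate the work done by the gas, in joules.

n = P₁V₁/(RT₁) = 558×4.04/(8.314×519) = 0.522 mol.
Polytropic n=1.29: T₂ = T₁(V₁/V₂)^(n−1) = 519×(2.56)^0.29 = 681 K; P₂ = P₁(V₁/V₂)^n = 1870 kPa.
W = (P₁V₁−P₂V₂)/(n−1) = (558×4.04−1870×1.58)/0.29 = -2430 J.

-2430 J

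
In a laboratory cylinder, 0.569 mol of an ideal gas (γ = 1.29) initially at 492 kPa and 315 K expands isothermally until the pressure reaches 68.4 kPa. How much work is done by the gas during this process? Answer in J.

V₁ = nRT₁/P₁ = 0.569×8.314×315/492 = 3.03 L.
Isothermal: T stays 315 K; PV = const ⇒ V₂ = 21.8 L, P₂ = 68.4 kPa.
W = nRT ln(V₂/V₁) = 0.569×8.314×315×ln(7.19) = 2940 J.

2940 J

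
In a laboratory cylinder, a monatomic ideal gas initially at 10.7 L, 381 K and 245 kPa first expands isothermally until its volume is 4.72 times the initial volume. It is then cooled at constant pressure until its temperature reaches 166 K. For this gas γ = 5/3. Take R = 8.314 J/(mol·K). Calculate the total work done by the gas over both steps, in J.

2590 J

n = P₁V₁/(RT₁) = 245×10.7/(8.314×381) = 0.828 mol.
Step 1 — Isothermal: T stays 381 K; PV = const ⇒ V₂ = 50.5 L, P₂ = 51.9 kPa.
ΔU = 0 (ideal gas, T constant).
W = nRT ln(V₂/V₁) = 0.828×8.314×381×ln(4.72) = 4070 J.
Q = ΔU + W = 4070 J.
State after step 1: P = 51.9 kPa, V = 50.5 L, T = 381 K.
Step 2 — Isobaric: P stays 51.9 kPa; V/T = const ⇒ T₂ = 166 K, V₂ = 22.0 L.
W = PΔV = 51.9×(22.0−50.5) kPa·L = -1480 J.
ΔU = nCvΔT = 0.828×12.5×(166−381) = -2220 J.
Q = ΔU + W = nCpΔT = -3700 J.
Net over both steps: W = 2590 J, Q = 370 J, ΔU = -2220 J.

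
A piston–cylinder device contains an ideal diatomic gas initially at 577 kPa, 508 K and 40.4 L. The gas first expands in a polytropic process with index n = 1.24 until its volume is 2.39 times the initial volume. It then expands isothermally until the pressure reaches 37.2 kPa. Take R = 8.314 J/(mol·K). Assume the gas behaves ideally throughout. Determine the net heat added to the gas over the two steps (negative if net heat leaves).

38700 J

n = P₁V₁/(RT₁) = 577×40.4/(8.314×508) = 5.52 mol.
Step 1 — Polytropic n=1.24: T₂ = T₁(V₁/V₂)^(n−1) = 508×(0.418)^0.24 = 412 K; P₂ = P₁(V₁/V₂)^n = 196 kPa.
W = (P₁V₁−P₂V₂)/(n−1) = (577×40.4−196×96.6)/0.24 = 18300 J.
ΔU = nCvΔT = 5.52×20.8×(412−508) = -11000 J.
Q = ΔU + W = 7330 J.
State after step 1: P = 196 kPa, V = 96.6 L, T = 412 K.
Step 2 — Isothermal: T stays 412 K; PV = const ⇒ V₂ = 508 L, P₂ = 37.2 kPa.
ΔU = 0 (ideal gas, T constant).
W = nRT ln(V₂/V₁) = 5.52×8.314×412×ln(5.27) = 31400 J.
Q = ΔU + W = 31400 J.
Net over both steps: W = 49700 J, Q = 38700 J, ΔU = -11000 J.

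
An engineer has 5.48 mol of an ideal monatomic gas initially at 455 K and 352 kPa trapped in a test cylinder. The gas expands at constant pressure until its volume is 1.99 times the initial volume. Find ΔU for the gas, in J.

30800 J

V₁ = nRT₁/P₁ = 5.48×8.314×455/352 = 58.9 L.
Isobaric: P stays 352 kPa; V/T = const ⇒ T₂ = 905 K, V₂ = 117 L.
For an ideal gas ΔU = nCvΔT with Cv = (3/2)R = 12.5 J/(mol·K).
ΔU = 5.48×12.5×(905−455) = 30800 J.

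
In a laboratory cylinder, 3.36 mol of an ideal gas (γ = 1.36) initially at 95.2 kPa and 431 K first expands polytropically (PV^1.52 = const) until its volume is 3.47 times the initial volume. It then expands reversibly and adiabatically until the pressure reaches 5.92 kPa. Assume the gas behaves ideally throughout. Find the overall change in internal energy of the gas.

-19600 J

V₁ = nRT₁/P₁ = 3.36×8.314×431/95.2 = 126 L.
Step 1 — Polytropic n=1.52: T₂ = T₁(V₁/V₂)^(n−1) = 431×(0.288)^0.52 = 226 K; P₂ = P₁(V₁/V₂)^n = 14.4 kPa.
W = (P₁V₁−P₂V₂)/(n−1) = (95.2×126−14.4×439)/0.52 = 11000 J.
ΔU = nCvΔT = 3.36×23.1×(226−431) = -15900 J.
Q = ΔU + W = -4900 J.
State after step 1: P = 14.4 kPa, V = 439 L, T = 226 K.
Step 2 — Adiabatic: T₂/T₁ = (P₂/P₁)^((γ−1)/γ) ⇒ T₂ = 226×(0.412)^0.265 = 178 K; V₂ = 842 L.
ΔU = nCvΔT = 3.36×23.1×(178−226) = -3660 J.
Q = 0 for an adiabatic process, so W = −ΔU = 3660 J.
Net over both steps: W = 14700 J, Q = -4900 J, ΔU = -19600 J.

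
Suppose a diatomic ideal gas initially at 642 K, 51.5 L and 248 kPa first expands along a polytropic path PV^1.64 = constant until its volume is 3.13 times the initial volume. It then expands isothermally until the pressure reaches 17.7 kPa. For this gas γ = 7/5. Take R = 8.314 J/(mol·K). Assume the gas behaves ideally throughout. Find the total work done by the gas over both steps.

n = P₁V₁/(RT₁) = 248×51.5/(8.314×642) = 2.39 mol.
Step 1 — Polytropic n=1.64: T₂ = T₁(V₁/V₂)^(n−1) = 642×(0.319)^0.64 = 309 K; P₂ = P₁(V₁/V₂)^n = 38.2 kPa.
W = (P₁V₁−P₂V₂)/(n−1) = (248×51.5−38.2×161)/0.64 = 10300 J.
ΔU = nCvΔT = 2.39×20.8×(309−642) = -16500 J.
Q = ΔU + W = -6200 J.
State after step 1: P = 38.2 kPa, V = 161 L, T = 309 K.
Step 2 — Isothermal: T stays 309 K; PV = const ⇒ V₂ = 348 L, P₂ = 17.7 kPa.
ΔU = 0 (ideal gas, T constant).
W = nRT ln(V₂/V₁) = 2.39×8.314×309×ln(2.16) = 4730 J.
Q = ΔU + W = 4730 J.
Net over both steps: W = 15100 J, Q = -1480 J, ΔU = -16500 J.

15100 J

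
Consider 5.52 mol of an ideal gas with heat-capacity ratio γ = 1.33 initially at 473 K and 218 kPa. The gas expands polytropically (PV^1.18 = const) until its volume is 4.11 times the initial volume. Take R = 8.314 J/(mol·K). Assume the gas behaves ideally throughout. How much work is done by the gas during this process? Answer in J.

27100 J

V₁ = nRT₁/P₁ = 5.52×8.314×473/218 = 99.6 L.
Polytropic n=1.18: T₂ = T₁(V₁/V₂)^(n−1) = 473×(0.243)^0.18 = 367 K; P₂ = P₁(V₁/V₂)^n = 41.1 kPa.
W = (P₁V₁−P₂V₂)/(n−1) = (218×99.6−41.1×409)/0.18 = 27100 J.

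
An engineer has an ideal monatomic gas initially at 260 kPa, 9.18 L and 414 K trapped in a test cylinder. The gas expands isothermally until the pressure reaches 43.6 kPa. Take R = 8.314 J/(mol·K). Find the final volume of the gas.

54.7 L

Isothermal: T stays 414 K; PV = const ⇒ V₂ = 54.7 L, P₂ = 43.6 kPa.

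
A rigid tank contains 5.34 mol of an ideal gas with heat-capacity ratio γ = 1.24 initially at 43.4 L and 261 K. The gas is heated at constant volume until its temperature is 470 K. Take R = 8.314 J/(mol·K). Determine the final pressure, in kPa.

481 kPa

P₁ = nRT₁/V₁ = 5.34×8.314×261/43.4 = 267 kPa.
Isochoric: V stays 43.4 L; P/T = const ⇒ T₂ = 470 K, P₂ = 481 kPa.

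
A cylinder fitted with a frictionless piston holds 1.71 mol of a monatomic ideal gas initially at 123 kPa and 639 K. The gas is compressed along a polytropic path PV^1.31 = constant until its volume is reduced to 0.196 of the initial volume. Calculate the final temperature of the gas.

1060 K

V₁ = nRT₁/P₁ = 1.71×8.314×639/123 = 73.9 L.
Polytropic n=1.31: T₂ = T₁(V₁/V₂)^(n−1) = 639×(5.10)^0.31 = 1060 K; P₂ = P₁(V₁/V₂)^n = 1040 kPa.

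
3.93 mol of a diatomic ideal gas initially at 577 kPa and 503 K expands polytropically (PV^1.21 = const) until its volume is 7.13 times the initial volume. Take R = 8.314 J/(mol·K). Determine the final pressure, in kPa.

V₁ = nRT₁/P₁ = 3.93×8.314×503/577 = 28.5 L.
Polytropic n=1.21: T₂ = T₁(V₁/V₂)^(n−1) = 503×(0.140)^0.21 = 333 K; P₂ = P₁(V₁/V₂)^n = 53.6 kPa.

53.6 kPa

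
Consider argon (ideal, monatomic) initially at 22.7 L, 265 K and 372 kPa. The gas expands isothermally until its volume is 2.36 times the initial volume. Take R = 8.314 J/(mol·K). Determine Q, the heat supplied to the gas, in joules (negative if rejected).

7250 J

n = P₁V₁/(RT₁) = 372×22.7/(8.314×265) = 3.83 mol.
Isothermal: T stays 265 K; PV = const ⇒ V₂ = 53.6 L, P₂ = 158 kPa.
ΔU = 0 (ideal gas, T constant).
W = nRT ln(V₂/V₁) = 3.83×8.314×265×ln(2.36) = 7250 J.
Q = ΔU + W = 7250 J.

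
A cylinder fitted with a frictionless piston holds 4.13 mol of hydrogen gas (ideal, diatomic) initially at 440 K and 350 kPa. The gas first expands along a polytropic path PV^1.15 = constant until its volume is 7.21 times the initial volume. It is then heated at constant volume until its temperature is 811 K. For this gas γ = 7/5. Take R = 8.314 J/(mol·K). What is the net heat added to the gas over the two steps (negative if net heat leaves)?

V₁ = nRT₁/P₁ = 4.13×8.314×440/350 = 43.2 L.
Step 1 — Polytropic n=1.15: T₂ = T₁(V₁/V₂)^(n−1) = 440×(0.139)^0.15 = 327 K; P₂ = P₁(V₁/V₂)^n = 36.1 kPa.
W = (P₁V₁−P₂V₂)/(n−1) = (350×43.2−36.1×311)/0.15 = 25800 J.
ΔU = nCvΔT = 4.13×20.8×(327−440) = -9690 J.
Q = ΔU + W = 16100 J.
State after step 1: P = 36.1 kPa, V = 311 L, T = 327 K.
Step 2 — Isochoric: V stays 311 L; P/T = const ⇒ T₂ = 811 K, P₂ = 89.5 kPa.
W = 0 (no volume change).
ΔU = nCvΔT = 4.13×20.8×(811−327) = 41500 J.
Q = ΔU = 41500 J.
Net over both steps: W = 25800 J, Q = 57700 J, ΔU = 31800 J.

57700 J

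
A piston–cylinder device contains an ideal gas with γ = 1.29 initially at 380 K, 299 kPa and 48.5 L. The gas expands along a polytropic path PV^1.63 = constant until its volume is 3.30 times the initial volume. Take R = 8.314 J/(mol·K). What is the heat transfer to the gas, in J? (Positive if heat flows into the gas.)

-14300 J

n = P₁V₁/(RT₁) = 299×48.5/(8.314×380) = 4.59 mol.
Polytropic n=1.63: T₂ = T₁(V₁/V₂)^(n−1) = 380×(0.303)^0.63 = 179 K; P₂ = P₁(V₁/V₂)^n = 42.7 kPa.
W = (P₁V₁−P₂V₂)/(n−1) = (299×48.5−42.7×160)/0.63 = 12200 J.
ΔU = nCvΔT = 4.59×28.7×(179−380) = -26400 J.
Q = ΔU + W = -14300 J.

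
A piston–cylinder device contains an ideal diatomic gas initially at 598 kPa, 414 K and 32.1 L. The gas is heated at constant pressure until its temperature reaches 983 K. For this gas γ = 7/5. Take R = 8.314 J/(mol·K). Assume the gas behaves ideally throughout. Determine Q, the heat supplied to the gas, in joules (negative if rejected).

92300 J

n = P₁V₁/(RT₁) = 598×32.1/(8.314×414) = 5.58 mol.
Isobaric: P stays 598 kPa; V/T = const ⇒ T₂ = 983 K, V₂ = 76.2 L.
W = PΔV = 598×(76.2−32.1) kPa·L = 26400 J.
ΔU = nCvΔT = 5.58×20.8×(983−414) = 66000 J.
Q = ΔU + W = nCpΔT = 92300 J.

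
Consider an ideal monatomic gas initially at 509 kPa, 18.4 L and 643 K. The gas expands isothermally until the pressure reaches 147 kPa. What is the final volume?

63.7 L

Isothermal: T stays 643 K; PV = const ⇒ V₂ = 63.7 L, P₂ = 147 kPa.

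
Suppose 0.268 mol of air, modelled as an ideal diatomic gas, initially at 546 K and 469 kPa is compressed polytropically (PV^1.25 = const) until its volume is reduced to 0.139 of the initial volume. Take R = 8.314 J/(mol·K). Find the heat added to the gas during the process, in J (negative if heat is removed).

-1160 J

V₁ = nRT₁/P₁ = 0.268×8.314×546/469 = 2.59 L.
Polytropic n=1.25: T₂ = T₁(V₁/V₂)^(n−1) = 546×(7.19)^0.25 = 894 K; P₂ = P₁(V₁/V₂)^n = 5530 kPa.
W = (P₁V₁−P₂V₂)/(n−1) = (469×2.59−5530×0.361)/0.25 = -3100 J.
ΔU = nCvΔT = 0.268×20.8×(894−546) = 1940 J.
Q = ΔU + W = -1160 J.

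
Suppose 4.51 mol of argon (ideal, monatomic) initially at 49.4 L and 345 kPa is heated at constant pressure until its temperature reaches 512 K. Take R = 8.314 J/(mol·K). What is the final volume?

55.6 L

T₁ = P₁V₁/(nR) = 345×49.4/(4.51×8.314) = 455 K.
Isobaric: P stays 345 kPa; V/T = const ⇒ T₂ = 512 K, V₂ = 55.6 L.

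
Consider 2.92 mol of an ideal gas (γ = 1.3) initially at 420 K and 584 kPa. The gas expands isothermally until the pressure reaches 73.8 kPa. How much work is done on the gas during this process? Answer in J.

-21100 J

V₁ = nRT₁/P₁ = 2.92×8.314×420/584 = 17.5 L.
Isothermal: T stays 420 K; PV = const ⇒ V₂ = 138 L, P₂ = 73.8 kPa.
W = nRT ln(V₂/V₁) = 2.92×8.314×420×ln(7.91) = 21100 J.
Work done on the gas = −W_by = -21100 J.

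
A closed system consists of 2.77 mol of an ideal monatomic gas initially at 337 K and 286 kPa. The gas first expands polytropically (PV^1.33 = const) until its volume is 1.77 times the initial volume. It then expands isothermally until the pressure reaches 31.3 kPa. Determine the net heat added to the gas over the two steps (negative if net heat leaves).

11400 J

V₁ = nRT₁/P₁ = 2.77×8.314×337/286 = 27.1 L.
Step 1 — Polytropic n=1.33: T₂ = T₁(V₁/V₂)^(n−1) = 337×(0.565)^0.33 = 279 K; P₂ = P₁(V₁/V₂)^n = 134 kPa.
W = (P₁V₁−P₂V₂)/(n−1) = (286×27.1−134×48.0)/0.33 = 4040 J.
ΔU = nCvΔT = 2.77×12.5×(279−337) = -2000 J.
Q = ΔU + W = 2040 J.
State after step 1: P = 134 kPa, V = 48.0 L, T = 279 K.
Step 2 — Isothermal: T stays 279 K; PV = const ⇒ V₂ = 205 L, P₂ = 31.3 kPa.
ΔU = 0 (ideal gas, T constant).
W = nRT ln(V₂/V₁) = 2.77×8.314×279×ln(4.28) = 9340 J.
Q = ΔU + W = 9340 J.
Net over both steps: W = 13400 J, Q = 11400 J, ΔU = -2000 J.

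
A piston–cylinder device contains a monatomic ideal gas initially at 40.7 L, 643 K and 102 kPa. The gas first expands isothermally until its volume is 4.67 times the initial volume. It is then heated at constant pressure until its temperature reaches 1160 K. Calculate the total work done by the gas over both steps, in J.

n = P₁V₁/(RT₁) = 102×40.7/(8.314×643) = 0.777 mol.
Step 1 — Isothermal: T stays 643 K; PV = const ⇒ V₂ = 190 L, P₂ = 21.8 kPa.
ΔU = 0 (ideal gas, T constant).
W = nRT ln(V₂/V₁) = 0.777×8.314×643×ln(4.67) = 6400 J.
Q = ΔU + W = 6400 J.
State after step 1: P = 21.8 kPa, V = 190 L, T = 643 K.
Step 2 — Isobaric: P stays 21.8 kPa; V/T = const ⇒ T₂ = 1160 K, V₂ = 343 L.
W = PΔV = 21.8×(343−190) kPa·L = 3340 J.
ΔU = nCvΔT = 0.777×12.5×(1160−643) = 5010 J.
Q = ΔU + W = nCpΔT = 8340 J.
Net over both steps: W = 9740 J, Q = 14700 J, ΔU = 5010 J.

9740 J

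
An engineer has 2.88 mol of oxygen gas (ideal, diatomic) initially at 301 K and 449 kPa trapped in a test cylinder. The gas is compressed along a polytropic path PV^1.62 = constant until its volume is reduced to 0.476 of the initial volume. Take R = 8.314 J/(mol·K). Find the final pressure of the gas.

1490 kPa

V₁ = nRT₁/P₁ = 2.88×8.314×301/449 = 16.1 L.
Polytropic n=1.62: T₂ = T₁(V₁/V₂)^(n−1) = 301×(2.10)^0.62 = 477 K; P₂ = P₁(V₁/V₂)^n = 1490 kPa.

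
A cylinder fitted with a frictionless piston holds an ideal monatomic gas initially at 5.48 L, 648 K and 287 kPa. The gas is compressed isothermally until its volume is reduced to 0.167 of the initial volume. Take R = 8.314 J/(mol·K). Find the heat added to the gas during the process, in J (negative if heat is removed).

-2810 J

n = P₁V₁/(RT₁) = 287×5.48/(8.314×648) = 0.292 mol.
Isothermal: T stays 648 K; PV = const ⇒ V₂ = 0.915 L, P₂ = 1720 kPa.
ΔU = 0 (ideal gas, T constant).
W = nRT ln(V₂/V₁) = 0.292×8.314×648×ln(0.167) = -2810 J.
Q = ΔU + W = -2810 J.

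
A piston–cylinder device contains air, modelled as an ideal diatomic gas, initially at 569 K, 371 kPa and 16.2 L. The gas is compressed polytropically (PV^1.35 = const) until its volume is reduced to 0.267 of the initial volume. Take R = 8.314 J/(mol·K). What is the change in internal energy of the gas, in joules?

n = P₁V₁/(RT₁) = 371×16.2/(8.314×569) = 1.27 mol.
Polytropic n=1.35: T₂ = T₁(V₁/V₂)^(n−1) = 569×(3.75)^0.35 = 903 K; P₂ = P₁(V₁/V₂)^n = 2210 kPa.
For an ideal gas ΔU = nCvΔT with Cv = (5/2)R = 20.8 J/(mol·K).
ΔU = 1.27×20.8×(903−569) = 8830 J.

8830 J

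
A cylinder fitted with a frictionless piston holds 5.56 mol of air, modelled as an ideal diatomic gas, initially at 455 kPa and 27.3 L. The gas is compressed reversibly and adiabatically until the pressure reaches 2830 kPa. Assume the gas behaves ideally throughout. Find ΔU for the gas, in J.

T₁ = P₁V₁/(nR) = 455×27.3/(5.56×8.314) = 269 K.
Adiabatic: T₂/T₁ = (P₂/P₁)^((γ−1)/γ) ⇒ T₂ = 269×(6.22)^0.286 = 453 K; V₂ = 7.40 L.
For an ideal gas ΔU = nCvΔT with Cv = (5/2)R = 20.8 J/(mol·K).
ΔU = 5.56×20.8×(453−269) = 21300 J.

21300 J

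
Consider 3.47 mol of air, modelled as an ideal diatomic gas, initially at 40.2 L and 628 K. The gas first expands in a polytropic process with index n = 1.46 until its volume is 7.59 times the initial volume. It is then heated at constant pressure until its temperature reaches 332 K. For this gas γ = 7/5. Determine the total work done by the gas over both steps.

P₁ = nRT₁/V₁ = 3.47×8.314×628/40.2 = 451 kPa.
Step 1 — Polytropic n=1.46: T₂ = T₁(V₁/V₂)^(n−1) = 628×(0.132)^0.46 = 247 K; P₂ = P₁(V₁/V₂)^n = 23.4 kPa.
W = (P₁V₁−P₂V₂)/(n−1) = (451×40.2−23.4×305)/0.46 = 23900 J.
ΔU = nCvΔT = 3.47×20.8×(247−628) = -27500 J.
Q = ΔU + W = -3580 J.
State after step 1: P = 23.4 kPa, V = 305 L, T = 247 K.
Step 2 — Isobaric: P stays 23.4 kPa; V/T = const ⇒ T₂ = 332 K, V₂ = 410 L.
W = PΔV = 23.4×(410−305) kPa·L = 2450 J.
ΔU = nCvΔT = 3.47×20.8×(332−247) = 6120 J.
Q = ΔU + W = nCpΔT = 8560 J.
Net over both steps: W = 26300 J, Q = 4980 J, ΔU = -21300 J.

26300 J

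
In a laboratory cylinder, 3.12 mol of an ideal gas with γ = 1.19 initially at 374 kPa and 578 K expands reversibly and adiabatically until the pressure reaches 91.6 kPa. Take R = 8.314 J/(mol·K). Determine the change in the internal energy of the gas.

V₁ = nRT₁/P₁ = 3.12×8.314×578/374 = 40.1 L.
Adiabatic: T₂/T₁ = (P₂/P₁)^((γ−1)/γ) ⇒ T₂ = 578×(0.245)^0.160 = 462 K; V₂ = 131 L.
For an ideal gas ΔU = nCvΔT with Cv = R/(γ−1) = 43.8 J/(mol·K).
ΔU = 3.12×43.8×(462−578) = -15900 J.

-15900 J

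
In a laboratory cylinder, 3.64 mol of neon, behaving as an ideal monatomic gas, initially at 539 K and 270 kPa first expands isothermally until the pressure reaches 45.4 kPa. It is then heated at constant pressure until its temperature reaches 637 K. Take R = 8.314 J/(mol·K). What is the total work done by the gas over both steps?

32000 J

V₁ = nRT₁/P₁ = 3.64×8.314×539/270 = 60.4 L.
Step 1 — Isothermal: T stays 539 K; PV = const ⇒ V₂ = 359 L, P₂ = 45.4 kPa.
ΔU = 0 (ideal gas, T constant).
W = nRT ln(V₂/V₁) = 3.64×8.314×539×ln(5.95) = 29100 J.
Q = ΔU + W = 29100 J.
State after step 1: P = 45.4 kPa, V = 359 L, T = 539 K.
Step 2 — Isobaric: P stays 45.4 kPa; V/T = const ⇒ T₂ = 637 K, V₂ = 425 L.
W = PΔV = 45.4×(425−359) kPa·L = 2970 J.
ΔU = nCvΔT = 3.64×12.5×(637−539) = 4450 J.
Q = ΔU + W = nCpΔT = 7410 J.
Net over both steps: W = 32000 J, Q = 36500 J, ΔU = 4450 J.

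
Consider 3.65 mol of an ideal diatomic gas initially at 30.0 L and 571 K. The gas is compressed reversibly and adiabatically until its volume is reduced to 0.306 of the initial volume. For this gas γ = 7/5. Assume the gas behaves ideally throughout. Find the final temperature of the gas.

P₁ = nRT₁/V₁ = 3.65×8.314×571/30.0 = 578 kPa.
Adiabatic: TV^(γ−1) = const ⇒ T₂ = 571×(3.27)^0.400 = 917 K; PV^γ = const ⇒ P₂ = 3030 kPa.

917 K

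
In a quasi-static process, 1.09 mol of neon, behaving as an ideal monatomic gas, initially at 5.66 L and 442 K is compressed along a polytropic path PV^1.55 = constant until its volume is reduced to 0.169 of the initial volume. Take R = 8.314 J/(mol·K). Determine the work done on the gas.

12100 J

P₁ = nRT₁/V₁ = 1.09×8.314×442/5.66 = 708 kPa.
Polytropic n=1.55: T₂ = T₁(V₁/V₂)^(n−1) = 442×(5.92)^0.55 = 1180 K; P₂ = P₁(V₁/V₂)^n = 11100 kPa.
W = (P₁V₁−P₂V₂)/(n−1) = (708×5.66−11100×0.957)/0.55 = -12100 J.
Work done on the gas = −W_by = 12100 J.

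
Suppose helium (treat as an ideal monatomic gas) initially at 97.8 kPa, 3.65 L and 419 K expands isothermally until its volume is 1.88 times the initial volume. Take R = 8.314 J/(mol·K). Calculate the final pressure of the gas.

52.0 kPa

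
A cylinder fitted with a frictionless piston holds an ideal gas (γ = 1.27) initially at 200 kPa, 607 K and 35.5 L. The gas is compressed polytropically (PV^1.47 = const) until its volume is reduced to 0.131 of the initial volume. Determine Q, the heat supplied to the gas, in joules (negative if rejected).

17900 J

n = P₁V₁/(RT₁) = 200×35.5/(8.314×607) = 1.41 mol.
Polytropic n=1.47: T₂ = T₁(V₁/V₂)^(n−1) = 607×(7.63)^0.47 = 1580 K; P₂ = P₁(V₁/V₂)^n = 3970 kPa.
W = (P₁V₁−P₂V₂)/(n−1) = (200×35.5−3970×4.65)/0.47 = -24200 J.
ΔU = nCvΔT = 1.41×30.8×(1580−607) = 42100 J.
Q = ΔU + W = 17900 J.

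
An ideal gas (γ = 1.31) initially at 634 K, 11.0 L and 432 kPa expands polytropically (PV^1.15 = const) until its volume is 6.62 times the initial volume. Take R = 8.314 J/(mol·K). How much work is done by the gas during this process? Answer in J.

n = P₁V₁/(RT₁) = 432×11.0/(8.314×634) = 0.902 mol.
Polytropic n=1.15: T₂ = T₁(V₁/V₂)^(n−1) = 634×(0.151)^0.15 = 477 K; P₂ = P₁(V₁/V₂)^n = 49.1 kPa.
W = (P₁V₁−P₂V₂)/(n−1) = (432×11.0−49.1×72.8)/0.15 = 7820 J.

7820 J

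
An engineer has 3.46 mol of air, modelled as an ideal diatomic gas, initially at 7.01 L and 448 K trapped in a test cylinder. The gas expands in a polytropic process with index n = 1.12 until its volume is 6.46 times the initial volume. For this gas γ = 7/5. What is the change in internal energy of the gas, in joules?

P₁ = nRT₁/V₁ = 3.46×8.314×448/7.01 = 1840 kPa.
Polytropic n=1.12: T₂ = T₁(V₁/V₂)^(n−1) = 448×(0.155)^0.12 = 358 K; P₂ = P₁(V₁/V₂)^n = 228 kPa.
For an ideal gas ΔU = nCvΔT with Cv = (5/2)R = 20.8 J/(mol·K).
ΔU = 3.46×20.8×(358−448) = -6460 J.

-6460 J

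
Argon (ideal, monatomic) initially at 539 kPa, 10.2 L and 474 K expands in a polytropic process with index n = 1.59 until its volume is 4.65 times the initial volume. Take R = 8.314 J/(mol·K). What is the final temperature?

Polytropic n=1.59: T₂ = T₁(V₁/V₂)^(n−1) = 474×(0.215)^0.59 = 191 K; P₂ = P₁(V₁/V₂)^n = 46.8 kPa.

191 K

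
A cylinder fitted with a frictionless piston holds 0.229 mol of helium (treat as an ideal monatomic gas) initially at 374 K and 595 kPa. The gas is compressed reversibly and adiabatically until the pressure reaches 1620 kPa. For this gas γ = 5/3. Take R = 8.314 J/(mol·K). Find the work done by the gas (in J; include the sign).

-526 J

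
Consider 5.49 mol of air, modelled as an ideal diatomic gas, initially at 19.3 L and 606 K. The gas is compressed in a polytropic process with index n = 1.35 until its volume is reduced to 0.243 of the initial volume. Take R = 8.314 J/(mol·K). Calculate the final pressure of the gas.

P₁ = nRT₁/V₁ = 5.49×8.314×606/19.3 = 1430 kPa.
Polytropic n=1.35: T₂ = T₁(V₁/V₂)^(n−1) = 606×(4.12)^0.35 = 994 K; P₂ = P₁(V₁/V₂)^n = 9680 kPa.

9680 kPa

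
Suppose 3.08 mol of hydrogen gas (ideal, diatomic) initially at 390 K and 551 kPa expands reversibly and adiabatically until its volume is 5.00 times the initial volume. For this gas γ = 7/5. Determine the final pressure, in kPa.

V₁ = nRT₁/P₁ = 3.08×8.314×390/551 = 18.1 L.
Adiabatic: TV^(γ−1) = const ⇒ T₂ = 390×(0.200)^0.400 = 205 K; PV^γ = const ⇒ P₂ = 57.9 kPa.

57.9 kPa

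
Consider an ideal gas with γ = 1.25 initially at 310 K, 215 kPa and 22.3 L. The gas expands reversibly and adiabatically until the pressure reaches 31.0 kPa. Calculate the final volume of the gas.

105 L

Adiabatic: T₂/T₁ = (P₂/P₁)^((γ−1)/γ) ⇒ T₂ = 310×(0.144)^0.200 = 210 K; V₂ = 105 L.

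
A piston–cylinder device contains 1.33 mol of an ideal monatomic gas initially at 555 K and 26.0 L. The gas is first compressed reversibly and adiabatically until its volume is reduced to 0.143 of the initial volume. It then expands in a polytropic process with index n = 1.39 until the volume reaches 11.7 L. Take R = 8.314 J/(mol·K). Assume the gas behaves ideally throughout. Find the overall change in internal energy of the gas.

12300 J

P₁ = nRT₁/V₁ = 1.33×8.314×555/26.0 = 236 kPa.
Step 1 — Adiabatic: TV^(γ−1) = const ⇒ T₂ = 555×(6.99)^0.667 = 2030 K; PV^γ = const ⇒ P₂ = 6040 kPa.
ΔU = nCvΔT = 1.33×12.5×(2030−555) = 24500 J.
Q = 0 for an adiabatic process, so W = −ΔU = -24500 J.
State after step 1: P = 6040 kPa, V = 3.72 L, T = 2030 K.
Step 2 — Polytropic n=1.39: T₂ = T₁(V₁/V₂)^(n−1) = 2030×(0.318)^0.39 = 1300 K; P₂ = P₁(V₁/V₂)^n = 1230 kPa.
W = (P₁V₁−P₂V₂)/(n−1) = (6040×3.72−1230×11.7)/0.39 = 20700 J.
ΔU = nCvΔT = 1.33×12.5×(1300−2030) = -12100 J.
Q = ΔU + W = 8610 J.
Net over both steps: W = -3710 J, Q = 8610 J, ΔU = 12300 J.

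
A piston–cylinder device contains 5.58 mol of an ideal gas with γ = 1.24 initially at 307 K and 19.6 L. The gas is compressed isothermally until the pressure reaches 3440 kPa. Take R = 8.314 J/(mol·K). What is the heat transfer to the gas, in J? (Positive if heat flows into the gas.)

P₁ = nRT₁/V₁ = 5.58×8.314×307/19.6 = 727 kPa.
Isothermal: T stays 307 K; PV = const ⇒ V₂ = 4.14 L, P₂ = 3440 kPa.
ΔU = 0 (ideal gas, T constant).
W = nRT ln(V₂/V₁) = 5.58×8.314×307×ln(0.211) = -22100 J.
Q = ΔU + W = -22100 J.

-22100 J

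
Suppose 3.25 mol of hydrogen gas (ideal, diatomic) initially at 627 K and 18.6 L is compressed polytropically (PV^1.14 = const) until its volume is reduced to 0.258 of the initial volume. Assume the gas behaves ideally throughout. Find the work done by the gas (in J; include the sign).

P₁ = nRT₁/V₁ = 3.25×8.314×627/18.6 = 911 kPa.
Polytropic n=1.14: T₂ = T₁(V₁/V₂)^(n−1) = 627×(3.88)^0.14 = 758 K; P₂ = P₁(V₁/V₂)^n = 4270 kPa.
W = (P₁V₁−P₂V₂)/(n−1) = (911×18.6−4270×4.80)/0.14 = -25300 J.

-25300 J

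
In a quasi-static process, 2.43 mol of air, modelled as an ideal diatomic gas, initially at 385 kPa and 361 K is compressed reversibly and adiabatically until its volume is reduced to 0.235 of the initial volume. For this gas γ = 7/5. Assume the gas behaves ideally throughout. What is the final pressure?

2920 kPa

V₁ = nRT₁/P₁ = 2.43×8.314×361/385 = 18.9 L.
Adiabatic: TV^(γ−1) = const ⇒ T₂ = 361×(4.26)^0.400 = 644 K; PV^γ = const ⇒ P₂ = 2920 kPa.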